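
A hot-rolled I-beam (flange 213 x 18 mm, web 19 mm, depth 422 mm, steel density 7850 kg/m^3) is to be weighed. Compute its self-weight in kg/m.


A_flanges = 2 * 213 * 18 = 7668 mm^2
A_web = (422 - 2 * 18) * 19 = 7334 mm^2
A_total = 7668 + 7334 = 15002 mm^2 = 0.015002 m^2
Weight = rho * A = 7850 * 0.015002 = 117.7657 kg/m

117.7657 kg/m


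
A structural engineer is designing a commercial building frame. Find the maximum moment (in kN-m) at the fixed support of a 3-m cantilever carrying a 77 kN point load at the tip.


For a cantilever with a point load at the free end:
M_max = P * L = 77 * 3 = 231 kN-m

231 kN-m


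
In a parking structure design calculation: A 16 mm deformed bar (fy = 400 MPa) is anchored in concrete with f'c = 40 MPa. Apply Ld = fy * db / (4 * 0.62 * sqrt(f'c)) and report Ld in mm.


Ld = (fy * db) / (4 * 0.62 * sqrt(f'c))
= (400 * 16) / (4 * 0.62 * sqrt(40))
= 6400 / 15.6849
= 408.04 mm

408.04 mm


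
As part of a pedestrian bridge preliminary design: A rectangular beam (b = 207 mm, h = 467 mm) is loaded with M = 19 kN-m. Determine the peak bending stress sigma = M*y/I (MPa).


I = b * h^3 / 12 = 207 * 467^3 / 12 = 1756870461.75 mm^4
y = h / 2 = 467 / 2 = 233.5 mm
M = 19 kN-m = 19000000.0 N-mm
sigma = M * y / I = 19000000.0 * 233.5 / 1756870461.75
= 2.53 MPa

2.53 MPa


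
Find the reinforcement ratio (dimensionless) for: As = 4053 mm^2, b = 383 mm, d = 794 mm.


rho = As / (b * d)
= 4053 / (383 * 794)
= 4053 / 304102
= 0.013328 (dimensionless)

0.013328 (dimensionless)


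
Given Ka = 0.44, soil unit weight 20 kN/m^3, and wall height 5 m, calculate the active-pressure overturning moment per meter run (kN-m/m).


Pa = 0.5 * Ka * gamma * H^2
= 0.5 * 0.44 * 20 * 5^2
= 110.0 kN/m
Arm = H / 3 = 5 / 3 = 1.6667 m
Mo = Pa * arm = Pa * H / 3 = 110.0 * 5 / 3 = 183.3333 kN-m/m

183.3333 kN-m/m


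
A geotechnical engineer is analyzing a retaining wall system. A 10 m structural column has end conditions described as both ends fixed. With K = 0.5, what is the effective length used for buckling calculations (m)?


L_eff = K * L
= 0.5 * 10
= 5.0 m

5.0 m


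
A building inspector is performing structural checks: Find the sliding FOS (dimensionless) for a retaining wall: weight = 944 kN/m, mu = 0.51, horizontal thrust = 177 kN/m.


Resisting force = mu * W = 0.51 * 944 = 481.44 kN/m
FOS = Resisting / Driving = 481.44 / 177
= 2.72 (dimensionless)

2.72 (dimensionless)


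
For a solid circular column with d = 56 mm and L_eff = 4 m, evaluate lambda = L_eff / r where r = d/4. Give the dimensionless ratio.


Radius of gyration r = d / 4 = 56 / 4 = 14.0 mm
L_eff = 4000.0 mm
Slenderness ratio = L / r = 4000.0 / 14.0 = 285.71 (dimensionless)

285.71 (dimensionless)


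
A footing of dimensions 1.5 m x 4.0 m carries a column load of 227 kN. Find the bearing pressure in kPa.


A = 1.5 * 4.0 = 6.0 m^2
q = P / A = 227 / 6.0
= 37.8333 kPa

37.8333 kPa


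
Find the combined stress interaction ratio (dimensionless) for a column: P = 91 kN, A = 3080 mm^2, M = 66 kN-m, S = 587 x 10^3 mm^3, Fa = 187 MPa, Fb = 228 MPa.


f_a = P / A = 91000.0 / 3080 = 29.5455 MPa
f_b = M / S = 66000000.0 / 587000.0 = 112.4361 MPa
Ratio = f_a / Fa + f_b / Fb
= 29.5455 / 187 + 112.4361 / 228
= 0.6511 (dimensionless)

0.6511 (dimensionless)


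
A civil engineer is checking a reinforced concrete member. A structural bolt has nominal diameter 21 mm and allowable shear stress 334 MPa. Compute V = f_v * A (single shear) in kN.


A = pi * d^2 / 4 = pi * 21^2 / 4 = 346.3606 mm^2
V = f_v * A / 1000 = 334 * 346.3606 / 1000
= 115.6844 kN

115.6844 kN


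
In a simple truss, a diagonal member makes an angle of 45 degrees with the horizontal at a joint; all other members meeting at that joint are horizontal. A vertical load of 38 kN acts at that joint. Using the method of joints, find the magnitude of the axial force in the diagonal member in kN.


At the joint, only the diagonal has a vertical component, so vertical equilibrium gives:
F * sin(45) = 38
F = 38 / sin(45)
= 38 / 0.707107
= 53.74 kN

53.74 kN


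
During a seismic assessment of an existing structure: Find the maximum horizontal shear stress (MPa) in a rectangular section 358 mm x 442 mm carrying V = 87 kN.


A = b * h = 358 * 442 = 158236 mm^2
V = 87 kN = 87000.0 N
tau_max = 1.5 * V / A = 1.5 * 87000.0 / 158236
= 0.8247 MPa

0.8247 MPa


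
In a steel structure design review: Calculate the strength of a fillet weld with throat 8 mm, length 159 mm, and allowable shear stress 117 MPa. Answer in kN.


Strength = throat * length * allowable stress
= 8 * 159 * 117 N
= 148824 N
= 148.82 kN

148.82 kN


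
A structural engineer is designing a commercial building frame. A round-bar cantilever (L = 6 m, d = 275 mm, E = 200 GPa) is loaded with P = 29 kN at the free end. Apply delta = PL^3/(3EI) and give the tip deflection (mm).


I = pi * d^4 / 64 = pi * 275^4 / 64 = 280737658.94 mm^4
L = 6000.0 mm, P = 29000.0 N, E = 200000.0 MPa
delta = P * L^3 / (3 * E * I)
= 29000.0 * 6000.0^3 / (3 * 200000.0 * 280737658.94)
= 37.1877 mm

37.1877 mm


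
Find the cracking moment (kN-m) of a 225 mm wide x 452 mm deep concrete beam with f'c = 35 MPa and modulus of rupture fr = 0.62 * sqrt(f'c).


fr = 0.62 * sqrt(35) = 0.62 * 5.9161 = 3.668 MPa
I = 225 * 452^3 / 12 = 1731476400.0 mm^4
y_t = 226.0 mm
M_cr = fr * I / y_t = 3.668 * 1731476400.0 / 226.0 N-mm
= 28.1018 kN-m

28.1018 kN-m


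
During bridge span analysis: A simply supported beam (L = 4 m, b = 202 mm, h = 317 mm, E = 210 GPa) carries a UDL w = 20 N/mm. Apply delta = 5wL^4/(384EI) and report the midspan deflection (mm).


I = 202 * 317^3 / 12 = 536226052.17 mm^4
L = 4000.0 mm, w = 20 N/mm, E = 210000.0 MPa
delta = 5 * w * L^4 / (384 * E * I)
= 5 * 20 * 4000.0^4 / (384 * 210000.0 * 536226052.17)
= 0.592 mm

0.592 mm


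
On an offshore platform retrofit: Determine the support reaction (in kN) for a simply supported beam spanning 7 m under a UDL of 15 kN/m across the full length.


Total load = w * L = 15 * 7 = 105 kN
By symmetry, each reaction R = total / 2 = 105 / 2 = 52.5 kN

52.5 kN


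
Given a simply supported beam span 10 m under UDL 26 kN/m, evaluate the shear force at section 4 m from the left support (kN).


R_A = w * L / 2 = 26 * 10 / 2 = 130.0 kN
V(x) = R_A - w * x = 130.0 - 26 * 4
= 26.0 kN

26.0 kN


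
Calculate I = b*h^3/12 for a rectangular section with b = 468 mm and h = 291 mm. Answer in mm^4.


I = b * h^3 / 12
= 468 * 291^3 / 12
= 468 * 24642171 / 12
= 961044669.0 mm^4

961044669.0 mm^4


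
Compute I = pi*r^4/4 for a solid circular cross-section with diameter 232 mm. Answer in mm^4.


r = d / 2 = 232 / 2 = 116.0 mm
I = pi * r^4 / 4 = pi * 116.0^4 / 4
= 142207282.79 mm^4

142207282.79 mm^4


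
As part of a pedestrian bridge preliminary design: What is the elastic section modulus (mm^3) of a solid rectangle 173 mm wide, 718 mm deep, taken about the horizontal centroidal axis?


S = b * h^2 / 6
= 173 * 718^2 / 6
= 173 * 515524 / 6
= 14864275.33 mm^3

14864275.33 mm^3


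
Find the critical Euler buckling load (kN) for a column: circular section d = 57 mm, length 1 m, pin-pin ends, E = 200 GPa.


I = pi * d^4 / 64 = 518166.49 mm^4
L = 1000.0 mm
P_cr = pi^2 * E * I / L^2
= 9.8696 * 200000.0 * 518166.49 / 1000.0^2
= 1022819.65 N = 1022.8196 kN

1022.8196 kN


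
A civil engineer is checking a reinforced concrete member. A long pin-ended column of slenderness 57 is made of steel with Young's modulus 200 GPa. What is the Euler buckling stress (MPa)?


sigma_cr = pi^2 * E / lambda^2
= 9.8696 * 200000.0 / 57^2
= 9.8696 * 200000.0 / 3249
= 607.5472 MPa

607.5472 MPa


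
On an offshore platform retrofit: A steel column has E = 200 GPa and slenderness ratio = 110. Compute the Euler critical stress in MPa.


sigma_cr = pi^2 * E / lambda^2
= 9.8696 * 200000.0 / 110^2
= 9.8696 * 200000.0 / 12100
= 163.134 MPa

163.134 MPa


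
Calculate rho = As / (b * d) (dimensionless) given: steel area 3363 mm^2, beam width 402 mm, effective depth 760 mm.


rho = As / (b * d)
= 3363 / (402 * 760)
= 3363 / 305520
= 0.011007 (dimensionless)

0.011007 (dimensionless)


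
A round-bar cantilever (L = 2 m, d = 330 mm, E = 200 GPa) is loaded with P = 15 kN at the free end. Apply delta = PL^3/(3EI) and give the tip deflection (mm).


I = pi * d^4 / 64 = pi * 330^4 / 64 = 582137609.58 mm^4
L = 2000.0 mm, P = 15000.0 N, E = 200000.0 MPa
delta = P * L^3 / (3 * E * I)
= 15000.0 * 2000.0^3 / (3 * 200000.0 * 582137609.58)
= 0.3436 mm

0.3436 mm


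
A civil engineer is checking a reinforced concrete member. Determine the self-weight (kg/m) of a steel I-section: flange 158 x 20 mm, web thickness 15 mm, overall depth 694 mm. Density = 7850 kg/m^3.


A_flanges = 2 * 158 * 20 = 6320 mm^2
A_web = (694 - 2 * 20) * 15 = 9810 mm^2
A_total = 6320 + 9810 = 16130 mm^2 = 0.016130 m^2
Weight = rho * A = 7850 * 0.016130 = 126.6205 kg/m

126.6205 kg/m


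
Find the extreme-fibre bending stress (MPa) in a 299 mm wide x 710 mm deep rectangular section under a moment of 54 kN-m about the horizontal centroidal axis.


I = b * h^3 / 12 = 299 * 710^3 / 12 = 8917949083.33 mm^4
y = h / 2 = 710 / 2 = 355.0 mm
M = 54 kN-m = 54000000.0 N-mm
sigma = M * y / I = 54000000.0 * 355.0 / 8917949083.33
= 2.15 MPa

2.15 MPa


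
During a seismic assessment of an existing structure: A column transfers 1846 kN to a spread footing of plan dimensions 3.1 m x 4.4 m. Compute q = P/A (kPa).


A = 3.1 * 4.4 = 13.64 m^2
q = P / A = 1846 / 13.64
= 135.3372 kPa

135.3372 kPa


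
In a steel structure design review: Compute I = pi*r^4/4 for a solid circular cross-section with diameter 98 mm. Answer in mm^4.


r = d / 2 = 98 / 2 = 49.0 mm
I = pi * r^4 / 4 = pi * 49.0^4 / 4
= 4527664.12 mm^4

4527664.12 mm^4


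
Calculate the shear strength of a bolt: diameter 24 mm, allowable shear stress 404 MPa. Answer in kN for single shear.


A = pi * d^2 / 4 = pi * 24^2 / 4 = 452.3893 mm^2
V = f_v * A / 1000 = 404 * 452.3893 / 1000
= 182.7653 kN

182.7653 kN


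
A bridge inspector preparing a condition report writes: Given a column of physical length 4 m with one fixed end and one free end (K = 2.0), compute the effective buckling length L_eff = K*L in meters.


L_eff = K * L
= 2.0 * 4
= 8.0 m

8.0 m


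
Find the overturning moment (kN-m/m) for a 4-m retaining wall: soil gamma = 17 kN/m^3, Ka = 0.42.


Pa = 0.5 * Ka * gamma * H^2
= 0.5 * 0.42 * 17 * 4^2
= 57.12 kN/m
Arm = H / 3 = 4 / 3 = 1.3333 m
Mo = Pa * arm = Pa * H / 3 = 57.12 * 4 / 3 = 76.16 kN-m/m

76.16 kN-m/m


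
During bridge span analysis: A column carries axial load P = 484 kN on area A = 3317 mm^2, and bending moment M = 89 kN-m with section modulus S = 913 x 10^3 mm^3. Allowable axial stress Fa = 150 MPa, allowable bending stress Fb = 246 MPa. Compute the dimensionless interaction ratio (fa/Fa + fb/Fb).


f_a = P / A = 484000.0 / 3317 = 145.915 MPa
f_b = M / S = 89000000.0 / 913000.0 = 97.4808 MPa
Ratio = f_a / Fa + f_b / Fb
= 145.915 / 150 + 97.4808 / 246
= 1.369 (dimensionless)

1.369 (dimensionless)


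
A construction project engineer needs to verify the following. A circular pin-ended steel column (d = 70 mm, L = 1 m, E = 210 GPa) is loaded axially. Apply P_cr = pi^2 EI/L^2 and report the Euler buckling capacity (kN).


I = pi * d^4 / 64 = 1178588.12 mm^4
L = 1000.0 mm
P_cr = pi^2 * E * I / L^2
= 9.8696 * 210000.0 * 1178588.12 / 1000.0^2
= 2442761.68 N = 2442.7617 kN

2442.7617 kN


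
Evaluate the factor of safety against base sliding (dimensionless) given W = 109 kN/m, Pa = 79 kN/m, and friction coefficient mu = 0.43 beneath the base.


Resisting force = mu * W = 0.43 * 109 = 46.87 kN/m
FOS = Resisting / Driving = 46.87 / 79
= 0.5933 (dimensionless)

0.5933 (dimensionless)


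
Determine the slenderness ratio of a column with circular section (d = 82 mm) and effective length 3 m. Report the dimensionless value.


Radius of gyration r = d / 4 = 82 / 4 = 20.5 mm
L_eff = 3000.0 mm
Slenderness ratio = L / r = 3000.0 / 20.5 = 146.34 (dimensionless)

146.34 (dimensionless)


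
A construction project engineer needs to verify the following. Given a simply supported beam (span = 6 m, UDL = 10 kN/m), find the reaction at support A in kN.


Total load = w * L = 10 * 6 = 60 kN
By symmetry, each reaction R = total / 2 = 60 / 2 = 30.0 kN

30.0 kN


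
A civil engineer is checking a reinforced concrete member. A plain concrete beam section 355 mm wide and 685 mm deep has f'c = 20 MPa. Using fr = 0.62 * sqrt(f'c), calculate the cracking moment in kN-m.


fr = 0.62 * sqrt(20) = 0.62 * 4.4721 = 2.7727 MPa
I = 355 * 685^3 / 12 = 9508649114.58 mm^4
y_t = 342.5 mm
M_cr = fr * I / y_t = 2.7727 * 9508649114.58 / 342.5 N-mm
= 76.9777 kN-m

76.9777 kN-m


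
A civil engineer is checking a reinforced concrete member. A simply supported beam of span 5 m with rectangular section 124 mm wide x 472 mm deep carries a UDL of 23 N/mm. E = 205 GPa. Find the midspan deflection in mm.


I = 124 * 472^3 / 12 = 1086591829.33 mm^4
L = 5000.0 mm, w = 23 N/mm, E = 205000.0 MPa
delta = 5 * w * L^4 / (384 * E * I)
= 5 * 23 * 5000.0^4 / (384 * 205000.0 * 1086591829.33)
= 0.8403 mm

0.8403 mm


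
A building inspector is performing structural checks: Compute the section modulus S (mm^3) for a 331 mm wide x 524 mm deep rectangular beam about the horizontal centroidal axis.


S = b * h^2 / 6
= 331 * 524^2 / 6
= 331 * 274576 / 6
= 15147442.67 mm^3

15147442.67 mm^3


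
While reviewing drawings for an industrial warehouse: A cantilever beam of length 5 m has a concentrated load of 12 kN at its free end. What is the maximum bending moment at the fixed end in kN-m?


For a cantilever with a point load at the free end:
M_max = P * L = 12 * 5 = 60 kN-m

60 kN-m


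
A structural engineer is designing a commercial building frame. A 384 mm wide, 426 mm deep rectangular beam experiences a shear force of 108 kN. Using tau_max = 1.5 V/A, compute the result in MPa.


A = b * h = 384 * 426 = 163584 mm^2
V = 108 kN = 108000.0 N
tau_max = 1.5 * V / A = 1.5 * 108000.0 / 163584
= 0.9903 MPa

0.9903 MPa


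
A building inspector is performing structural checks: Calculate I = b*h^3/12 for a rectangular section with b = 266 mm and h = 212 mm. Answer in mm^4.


I = b * h^3 / 12
= 266 * 212^3 / 12
= 266 * 9528128 / 12
= 211206837.33 mm^4

211206837.33 mm^4


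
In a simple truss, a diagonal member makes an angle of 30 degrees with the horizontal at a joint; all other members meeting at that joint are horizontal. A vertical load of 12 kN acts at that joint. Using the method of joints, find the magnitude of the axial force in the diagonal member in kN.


At the joint, only the diagonal has a vertical component, so vertical equilibrium gives:
F * sin(30) = 12
F = 12 / sin(30)
= 12 / 0.5
= 24.0 kN

24.0 kN


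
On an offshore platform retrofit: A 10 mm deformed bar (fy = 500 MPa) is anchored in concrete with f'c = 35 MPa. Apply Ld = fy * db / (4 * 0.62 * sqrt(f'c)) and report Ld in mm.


Ld = (fy * db) / (4 * 0.62 * sqrt(f'c))
= (500 * 10) / (4 * 0.62 * sqrt(35))
= 5000 / 14.6719
= 340.79 mm

340.79 mm


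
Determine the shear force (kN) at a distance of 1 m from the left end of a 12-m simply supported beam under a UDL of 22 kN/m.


R_A = w * L / 2 = 22 * 12 / 2 = 132.0 kN
V(x) = R_A - w * x = 132.0 - 22 * 1
= 110.0 kN

110.0 kN


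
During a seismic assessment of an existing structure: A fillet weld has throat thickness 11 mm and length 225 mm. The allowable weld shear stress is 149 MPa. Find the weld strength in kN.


Strength = throat * length * allowable stress
= 11 * 225 * 149 N
= 368775 N
= 368.77 kN

368.77 kN


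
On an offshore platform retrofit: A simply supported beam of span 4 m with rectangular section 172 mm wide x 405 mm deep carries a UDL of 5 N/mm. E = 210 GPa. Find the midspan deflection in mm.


I = 172 * 405^3 / 12 = 952165125.0 mm^4
L = 4000.0 mm, w = 5 N/mm, E = 210000.0 MPa
delta = 5 * w * L^4 / (384 * E * I)
= 5 * 5 * 4000.0^4 / (384 * 210000.0 * 952165125.0)
= 0.0834 mm

0.0834 mm


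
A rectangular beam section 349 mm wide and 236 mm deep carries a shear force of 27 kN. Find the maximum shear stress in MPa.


A = b * h = 349 * 236 = 82364 mm^2
V = 27 kN = 27000.0 N
tau_max = 1.5 * V / A = 1.5 * 27000.0 / 82364
= 0.4917 MPa

0.4917 MPa


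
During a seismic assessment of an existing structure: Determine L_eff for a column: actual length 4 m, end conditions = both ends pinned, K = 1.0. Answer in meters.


L_eff = K * L
= 1.0 * 4
= 4.0 m

4.0 m


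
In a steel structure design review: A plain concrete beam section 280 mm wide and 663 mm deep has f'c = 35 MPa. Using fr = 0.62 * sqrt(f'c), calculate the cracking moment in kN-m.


fr = 0.62 * sqrt(35) = 0.62 * 5.9161 = 3.668 MPa
I = 280 * 663^3 / 12 = 6800132430.0 mm^4
y_t = 331.5 mm
M_cr = fr * I / y_t = 3.668 * 6800132430.0 / 331.5 N-mm
= 75.2419 kN-m

75.2419 kN-m


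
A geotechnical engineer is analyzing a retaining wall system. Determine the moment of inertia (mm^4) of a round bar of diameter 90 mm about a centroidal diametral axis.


r = d / 2 = 90 / 2 = 45.0 mm
I = pi * r^4 / 4 = pi * 45.0^4 / 4
= 3220623.34 mm^4

3220623.34 mm^4


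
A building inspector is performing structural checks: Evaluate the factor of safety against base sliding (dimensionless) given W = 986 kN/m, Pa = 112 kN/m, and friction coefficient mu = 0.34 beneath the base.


Resisting force = mu * W = 0.34 * 986 = 335.24 kN/m
FOS = Resisting / Driving = 335.24 / 112
= 2.9932 (dimensionless)

2.9932 (dimensionless)


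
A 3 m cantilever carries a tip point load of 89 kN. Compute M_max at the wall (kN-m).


For a cantilever with a point load at the free end:
M_max = P * L = 89 * 3 = 267 kN-m

267 kN-m


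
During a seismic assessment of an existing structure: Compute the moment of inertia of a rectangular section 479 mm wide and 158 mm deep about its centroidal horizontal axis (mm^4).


I = b * h^3 / 12
= 479 * 158^3 / 12
= 479 * 3944312 / 12
= 157443787.33 mm^4

157443787.33 mm^4


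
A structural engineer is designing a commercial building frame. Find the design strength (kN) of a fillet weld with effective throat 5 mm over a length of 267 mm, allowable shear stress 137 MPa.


Strength = throat * length * allowable stress
= 5 * 267 * 137 N
= 182895 N
= 182.9 kN

182.9 kN


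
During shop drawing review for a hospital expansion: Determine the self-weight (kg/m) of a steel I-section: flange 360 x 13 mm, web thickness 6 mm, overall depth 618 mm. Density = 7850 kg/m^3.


A_flanges = 2 * 360 * 13 = 9360 mm^2
A_web = (618 - 2 * 13) * 6 = 3552 mm^2
A_total = 9360 + 3552 = 12912 mm^2 = 0.012912 m^2
Weight = rho * A = 7850 * 0.012912 = 101.3592 kg/m

101.3592 kg/m


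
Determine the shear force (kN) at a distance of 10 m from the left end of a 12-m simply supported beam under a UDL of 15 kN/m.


R_A = w * L / 2 = 15 * 12 / 2 = 90.0 kN
V(x) = R_A - w * x = 90.0 - 15 * 10
= -60.0 kN

-60.0 kN


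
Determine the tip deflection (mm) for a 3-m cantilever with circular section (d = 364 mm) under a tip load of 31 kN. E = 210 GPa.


I = pi * d^4 / 64 = pi * 364^4 / 64 = 861738374.79 mm^4
L = 3000.0 mm, P = 31000.0 N, E = 210000.0 MPa
delta = P * L^3 / (3 * E * I)
= 31000.0 * 3000.0^3 / (3 * 210000.0 * 861738374.79)
= 1.5417 mm

1.5417 mm


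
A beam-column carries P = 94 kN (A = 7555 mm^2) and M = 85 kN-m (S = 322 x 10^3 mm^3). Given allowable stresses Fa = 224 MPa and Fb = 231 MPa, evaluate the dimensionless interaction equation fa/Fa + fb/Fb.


f_a = P / A = 94000.0 / 7555 = 12.4421 MPa
f_b = M / S = 85000000.0 / 322000.0 = 263.9752 MPa
Ratio = f_a / Fa + f_b / Fb
= 12.4421 / 224 + 263.9752 / 231
= 1.1983 (dimensionless)

1.1983 (dimensionless)


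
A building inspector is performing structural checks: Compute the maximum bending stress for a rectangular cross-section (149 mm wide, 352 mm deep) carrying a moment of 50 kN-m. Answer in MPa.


I = b * h^3 / 12 = 149 * 352^3 / 12 = 541543082.67 mm^4
y = h / 2 = 352 / 2 = 176.0 mm
M = 50 kN-m = 50000000.0 N-mm
sigma = M * y / I = 50000000.0 * 176.0 / 541543082.67
= 16.25 MPa

16.25 MPa


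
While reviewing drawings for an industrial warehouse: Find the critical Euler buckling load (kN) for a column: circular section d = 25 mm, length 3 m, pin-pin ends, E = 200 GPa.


I = pi * d^4 / 64 = 19174.76 mm^4
L = 3000.0 mm
P_cr = pi^2 * E * I / L^2
= 9.8696 * 200000.0 * 19174.76 / 3000.0^2
= 4205.5 N = 4.2055 kN

4.2055 kN


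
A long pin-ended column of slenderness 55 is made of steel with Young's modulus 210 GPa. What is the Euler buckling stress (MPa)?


sigma_cr = pi^2 * E / lambda^2
= 9.8696 * 210000.0 / 55^2
= 9.8696 * 210000.0 / 3025
= 685.1626 MPa

685.1626 MPa


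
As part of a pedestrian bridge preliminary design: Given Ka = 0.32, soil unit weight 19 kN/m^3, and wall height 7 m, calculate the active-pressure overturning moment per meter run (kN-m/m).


Pa = 0.5 * Ka * gamma * H^2
= 0.5 * 0.32 * 19 * 7^2
= 148.96 kN/m
Arm = H / 3 = 7 / 3 = 2.3333 m
Mo = Pa * arm = Pa * H / 3 = 148.96 * 7 / 3 = 347.5733 kN-m/m

347.5733 kN-m/m


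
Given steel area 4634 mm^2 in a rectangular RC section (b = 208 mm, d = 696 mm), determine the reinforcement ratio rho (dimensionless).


rho = As / (b * d)
= 4634 / (208 * 696)
= 4634 / 144768
= 0.03201 (dimensionless)

0.03201 (dimensionless)


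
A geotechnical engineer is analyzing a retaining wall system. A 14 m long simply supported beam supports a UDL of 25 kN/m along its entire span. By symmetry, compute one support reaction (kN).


Total load = w * L = 25 * 14 = 350 kN
By symmetry, each reaction R = total / 2 = 350 / 2 = 175.0 kN

175.0 kN


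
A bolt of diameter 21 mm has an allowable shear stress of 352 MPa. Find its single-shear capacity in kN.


A = pi * d^2 / 4 = pi * 21^2 / 4 = 346.3606 mm^2
V = f_v * A / 1000 = 352 * 346.3606 / 1000
= 121.9189 kN

121.9189 kN


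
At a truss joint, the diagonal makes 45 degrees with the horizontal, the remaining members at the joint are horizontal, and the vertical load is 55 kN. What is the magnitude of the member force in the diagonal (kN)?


At the joint, only the diagonal has a vertical component, so vertical equilibrium gives:
F * sin(45) = 55
F = 55 / sin(45)
= 55 / 0.707107
= 77.78 kN

77.78 kN


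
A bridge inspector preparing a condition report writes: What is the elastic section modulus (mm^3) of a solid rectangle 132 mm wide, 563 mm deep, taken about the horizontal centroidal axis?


S = b * h^2 / 6
= 132 * 563^2 / 6
= 132 * 316969 / 6
= 6973318.0 mm^3

6973318.0 mm^3


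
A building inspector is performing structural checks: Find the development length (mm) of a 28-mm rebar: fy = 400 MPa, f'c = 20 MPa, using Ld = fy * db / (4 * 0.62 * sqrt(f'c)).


Ld = (fy * db) / (4 * 0.62 * sqrt(f'c))
= (400 * 28) / (4 * 0.62 * sqrt(20))
= 11200 / 11.0909
= 1009.84 mm

1009.84 mm


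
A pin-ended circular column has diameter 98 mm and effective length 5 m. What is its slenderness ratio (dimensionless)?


Radius of gyration r = d / 4 = 98 / 4 = 24.5 mm
L_eff = 5000.0 mm
Slenderness ratio = L / r = 5000.0 / 24.5 = 204.08 (dimensionless)

204.08 (dimensionless)


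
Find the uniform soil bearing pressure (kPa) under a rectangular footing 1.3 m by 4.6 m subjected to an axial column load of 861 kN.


A = 1.3 * 4.6 = 5.98 m^2
q = P / A = 861 / 5.98
= 143.9799 kPa

143.9799 kPa


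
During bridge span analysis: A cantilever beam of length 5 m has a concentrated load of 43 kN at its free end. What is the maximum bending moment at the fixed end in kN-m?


For a cantilever with a point load at the free end:
M_max = P * L = 43 * 5 = 215 kN-m

215 kN-m


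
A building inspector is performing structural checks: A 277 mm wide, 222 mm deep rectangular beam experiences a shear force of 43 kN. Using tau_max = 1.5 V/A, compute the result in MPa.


A = b * h = 277 * 222 = 61494 mm^2
V = 43 kN = 43000.0 N
tau_max = 1.5 * V / A = 1.5 * 43000.0 / 61494
= 1.0489 MPa

1.0489 MPa


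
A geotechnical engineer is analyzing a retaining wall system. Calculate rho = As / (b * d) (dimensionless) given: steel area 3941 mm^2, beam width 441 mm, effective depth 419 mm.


rho = As / (b * d)
= 3941 / (441 * 419)
= 3941 / 184779
= 0.021328 (dimensionless)

0.021328 (dimensionless)


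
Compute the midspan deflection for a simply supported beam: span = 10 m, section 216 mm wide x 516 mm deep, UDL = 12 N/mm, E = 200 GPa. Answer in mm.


I = 216 * 516^3 / 12 = 2472985728.0 mm^4
L = 10000.0 mm, w = 12 N/mm, E = 200000.0 MPa
delta = 5 * w * L^4 / (384 * E * I)
= 5 * 12 * 10000.0^4 / (384 * 200000.0 * 2472985728.0)
= 3.1591 mm

3.1591 mm


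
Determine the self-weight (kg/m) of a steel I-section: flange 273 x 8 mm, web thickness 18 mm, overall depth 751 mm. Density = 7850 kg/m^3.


A_flanges = 2 * 273 * 8 = 4368 mm^2
A_web = (751 - 2 * 8) * 18 = 13230 mm^2
A_total = 4368 + 13230 = 17598 mm^2 = 0.017598 m^2
Weight = rho * A = 7850 * 0.017598 = 138.1443 kg/m

138.1443 kg/m


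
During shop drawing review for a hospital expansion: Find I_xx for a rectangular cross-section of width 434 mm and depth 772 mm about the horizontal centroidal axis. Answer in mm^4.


I = b * h^3 / 12
= 434 * 772^3 / 12
= 434 * 460099648 / 12
= 16640270602.67 mm^4

16640270602.67 mm^4


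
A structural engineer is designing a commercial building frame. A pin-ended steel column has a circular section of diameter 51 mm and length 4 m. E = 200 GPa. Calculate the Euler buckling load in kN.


I = pi * d^4 / 64 = 332086.03 mm^4
L = 4000.0 mm
P_cr = pi^2 * E * I / L^2
= 9.8696 * 200000.0 * 332086.03 / 4000.0^2
= 40969.47 N = 40.9695 kN

40.9695 kN


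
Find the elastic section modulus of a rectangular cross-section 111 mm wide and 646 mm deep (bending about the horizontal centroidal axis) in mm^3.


S = b * h^2 / 6
= 111 * 646^2 / 6
= 111 * 417316 / 6
= 7720346.0 mm^3

7720346.0 mm^3


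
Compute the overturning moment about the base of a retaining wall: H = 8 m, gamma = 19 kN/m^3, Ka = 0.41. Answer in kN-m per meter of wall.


Pa = 0.5 * Ka * gamma * H^2
= 0.5 * 0.41 * 19 * 8^2
= 249.28 kN/m
Arm = H / 3 = 8 / 3 = 2.6667 m
Mo = Pa * arm = Pa * H / 3 = 249.28 * 8 / 3 = 664.7467 kN-m/m

664.7467 kN-m/m


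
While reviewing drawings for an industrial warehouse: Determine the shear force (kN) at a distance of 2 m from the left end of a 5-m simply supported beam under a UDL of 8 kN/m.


R_A = w * L / 2 = 8 * 5 / 2 = 20.0 kN
V(x) = R_A - w * x = 20.0 - 8 * 2
= 4.0 kN

4.0 kN


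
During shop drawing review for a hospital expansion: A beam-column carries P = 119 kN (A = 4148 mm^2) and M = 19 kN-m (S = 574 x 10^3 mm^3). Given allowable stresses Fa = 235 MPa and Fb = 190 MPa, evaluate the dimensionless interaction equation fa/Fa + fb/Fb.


f_a = P / A = 119000.0 / 4148 = 28.6885 MPa
f_b = M / S = 19000000.0 / 574000.0 = 33.101 MPa
Ratio = f_a / Fa + f_b / Fb
= 28.6885 / 235 + 33.101 / 190
= 0.2963 (dimensionless)

0.2963 (dimensionless)


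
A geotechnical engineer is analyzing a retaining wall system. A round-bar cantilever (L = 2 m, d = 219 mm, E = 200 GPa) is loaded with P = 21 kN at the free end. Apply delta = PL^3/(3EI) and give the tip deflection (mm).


I = pi * d^4 / 64 = pi * 219^4 / 64 = 112913627.02 mm^4
L = 2000.0 mm, P = 21000.0 N, E = 200000.0 MPa
delta = P * L^3 / (3 * E * I)
= 21000.0 * 2000.0^3 / (3 * 200000.0 * 112913627.02)
= 2.4798 mm

2.4798 mm


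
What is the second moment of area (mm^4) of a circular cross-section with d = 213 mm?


r = d / 2 = 213 / 2 = 106.5 mm
I = pi * r^4 / 4 = pi * 106.5^4 / 4
= 101038830.91 mm^4

101038830.91 mm^4


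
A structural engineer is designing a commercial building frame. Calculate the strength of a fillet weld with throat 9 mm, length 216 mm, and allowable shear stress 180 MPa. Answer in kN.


Strength = throat * length * allowable stress
= 9 * 216 * 180 N
= 349920 N
= 349.92 kN

349.92 kN


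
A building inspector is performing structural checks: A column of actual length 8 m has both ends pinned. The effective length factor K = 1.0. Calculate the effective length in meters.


L_eff = K * L
= 1.0 * 8
= 8.0 m

8.0 m


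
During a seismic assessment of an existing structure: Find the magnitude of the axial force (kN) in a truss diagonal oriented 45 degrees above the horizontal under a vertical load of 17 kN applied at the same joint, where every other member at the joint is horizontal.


At the joint, only the diagonal has a vertical component, so vertical equilibrium gives:
F * sin(45) = 17
F = 17 / sin(45)
= 17 / 0.707107
= 24.04 kN

24.04 kN


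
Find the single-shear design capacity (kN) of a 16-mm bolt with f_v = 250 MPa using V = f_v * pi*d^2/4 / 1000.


A = pi * d^2 / 4 = pi * 16^2 / 4 = 201.0619 mm^2
V = f_v * A / 1000 = 250 * 201.0619 / 1000
= 50.2655 kN

50.2655 kN


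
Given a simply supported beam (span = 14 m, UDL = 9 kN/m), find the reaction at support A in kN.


Total load = w * L = 9 * 14 = 126 kN
By symmetry, each reaction R = total / 2 = 126 / 2 = 63.0 kN

63.0 kN


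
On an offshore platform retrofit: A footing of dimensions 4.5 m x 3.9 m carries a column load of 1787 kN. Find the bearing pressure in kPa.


A = 4.5 * 3.9 = 17.55 m^2
q = P / A = 1787 / 17.55
= 101.8234 kPa

101.8234 kPa


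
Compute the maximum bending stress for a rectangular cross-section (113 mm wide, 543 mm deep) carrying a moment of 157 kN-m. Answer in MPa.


I = b * h^3 / 12 = 113 * 543^3 / 12 = 1507636649.25 mm^4
y = h / 2 = 543 / 2 = 271.5 mm
M = 157 kN-m = 157000000.0 N-mm
sigma = M * y / I = 157000000.0 * 271.5 / 1507636649.25
= 28.27 MPa

28.27 MPa


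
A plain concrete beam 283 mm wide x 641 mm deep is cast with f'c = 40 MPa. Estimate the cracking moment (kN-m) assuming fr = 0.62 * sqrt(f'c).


fr = 0.62 * sqrt(40) = 0.62 * 6.3246 = 3.9212 MPa
I = 283 * 641^3 / 12 = 6211253836.92 mm^4
y_t = 320.5 mm
M_cr = fr * I / y_t = 3.9212 * 6211253836.92 / 320.5 N-mm
= 75.9929 kN-m

75.9929 kN-m


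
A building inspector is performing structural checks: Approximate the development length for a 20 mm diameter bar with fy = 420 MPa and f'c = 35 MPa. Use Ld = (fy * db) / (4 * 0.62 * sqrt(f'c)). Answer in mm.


Ld = (fy * db) / (4 * 0.62 * sqrt(f'c))
= (420 * 20) / (4 * 0.62 * sqrt(35))
= 8400 / 14.6719
= 572.52 mm

572.52 mm


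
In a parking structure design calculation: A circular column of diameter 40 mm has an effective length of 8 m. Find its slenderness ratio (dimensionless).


Radius of gyration r = d / 4 = 40 / 4 = 10.0 mm
L_eff = 8000.0 mm
Slenderness ratio = L / r = 8000.0 / 10.0 = 800.0 (dimensionless)

800.0 (dimensionless)


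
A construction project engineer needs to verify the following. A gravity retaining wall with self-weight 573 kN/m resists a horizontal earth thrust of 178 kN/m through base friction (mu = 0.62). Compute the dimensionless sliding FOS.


Resisting force = mu * W = 0.62 * 573 = 355.26 kN/m
FOS = Resisting / Driving = 355.26 / 178
= 1.9958 (dimensionless)

1.9958 (dimensionless)


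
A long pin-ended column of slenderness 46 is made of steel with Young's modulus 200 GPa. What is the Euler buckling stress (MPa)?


sigma_cr = pi^2 * E / lambda^2
= 9.8696 * 200000.0 / 46^2
= 9.8696 * 200000.0 / 2116
= 932.8549 MPa

932.8549 MPa


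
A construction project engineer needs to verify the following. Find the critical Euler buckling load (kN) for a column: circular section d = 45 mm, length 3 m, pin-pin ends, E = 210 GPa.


I = pi * d^4 / 64 = 201288.96 mm^4
L = 3000.0 mm
P_cr = pi^2 * E * I / L^2
= 9.8696 * 210000.0 * 201288.96 / 3000.0^2
= 46354.99 N = 46.355 kN

46.355 kN


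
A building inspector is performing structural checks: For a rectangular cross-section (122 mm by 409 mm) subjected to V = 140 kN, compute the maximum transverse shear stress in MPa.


A = b * h = 122 * 409 = 49898 mm^2
V = 140 kN = 140000.0 N
tau_max = 1.5 * V / A = 1.5 * 140000.0 / 49898
= 4.2086 MPa

4.2086 MPa


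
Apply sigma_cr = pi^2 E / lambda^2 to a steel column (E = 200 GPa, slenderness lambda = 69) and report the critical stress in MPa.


sigma_cr = pi^2 * E / lambda^2
= 9.8696 * 200000.0 / 69^2
= 9.8696 * 200000.0 / 4761
= 414.6022 MPa

414.6022 MPa


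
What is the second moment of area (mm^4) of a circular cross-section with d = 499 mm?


r = d / 2 = 499 / 2 = 249.5 mm
I = pi * r^4 / 4 = pi * 249.5^4 / 4
= 3043491416.12 mm^4

3043491416.12 mm^4


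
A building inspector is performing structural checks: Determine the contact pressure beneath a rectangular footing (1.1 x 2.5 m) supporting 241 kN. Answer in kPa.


A = 1.1 * 2.5 = 2.75 m^2
q = P / A = 241 / 2.75
= 87.6364 kPa

87.6364 kPa


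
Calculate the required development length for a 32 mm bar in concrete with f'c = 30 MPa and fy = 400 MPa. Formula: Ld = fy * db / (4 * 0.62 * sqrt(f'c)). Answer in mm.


Ld = (fy * db) / (4 * 0.62 * sqrt(f'c))
= (400 * 32) / (4 * 0.62 * sqrt(30))
= 12800 / 13.5835
= 942.32 mm

942.32 mm


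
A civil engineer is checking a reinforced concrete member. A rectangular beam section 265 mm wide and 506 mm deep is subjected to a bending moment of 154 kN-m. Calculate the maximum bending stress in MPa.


I = b * h^3 / 12 = 265 * 506^3 / 12 = 2860988936.67 mm^4
y = h / 2 = 506 / 2 = 253.0 mm
M = 154 kN-m = 154000000.0 N-mm
sigma = M * y / I = 154000000.0 * 253.0 / 2860988936.67
= 13.62 MPa

13.62 MPa


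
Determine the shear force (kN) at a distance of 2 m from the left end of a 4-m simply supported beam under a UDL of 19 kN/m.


R_A = w * L / 2 = 19 * 4 / 2 = 38.0 kN
V(x) = R_A - w * x = 38.0 - 19 * 2
= 0.0 kN

0.0 kN


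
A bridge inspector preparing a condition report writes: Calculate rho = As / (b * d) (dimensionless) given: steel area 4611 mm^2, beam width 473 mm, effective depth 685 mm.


rho = As / (b * d)
= 4611 / (473 * 685)
= 4611 / 324005
= 0.014231 (dimensionless)

0.014231 (dimensionless)


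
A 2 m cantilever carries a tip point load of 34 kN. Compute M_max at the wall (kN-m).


For a cantilever with a point load at the free end:
M_max = P * L = 34 * 2 = 68 kN-m

68 kN-m


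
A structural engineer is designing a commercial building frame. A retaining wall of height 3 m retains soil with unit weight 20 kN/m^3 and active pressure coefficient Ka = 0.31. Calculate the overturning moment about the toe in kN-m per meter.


Pa = 0.5 * Ka * gamma * H^2
= 0.5 * 0.31 * 20 * 3^2
= 27.9 kN/m
Arm = H / 3 = 3 / 3 = 1.0 m
Mo = Pa * arm = Pa * H / 3 = 27.9 * 3 / 3 = 27.9 kN-m/m

27.9 kN-m/m


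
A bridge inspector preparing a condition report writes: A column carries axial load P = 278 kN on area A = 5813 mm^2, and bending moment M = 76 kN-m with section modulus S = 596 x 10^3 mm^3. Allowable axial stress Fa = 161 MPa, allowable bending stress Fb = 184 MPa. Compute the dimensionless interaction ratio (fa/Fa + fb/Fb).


f_a = P / A = 278000.0 / 5813 = 47.8238 MPa
f_b = M / S = 76000000.0 / 596000.0 = 127.5168 MPa
Ratio = f_a / Fa + f_b / Fb
= 47.8238 / 161 + 127.5168 / 184
= 0.9901 (dimensionless)

0.9901 (dimensionless)


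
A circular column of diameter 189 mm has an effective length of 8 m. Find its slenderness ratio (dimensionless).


Radius of gyration r = d / 4 = 189 / 4 = 47.25 mm
L_eff = 8000.0 mm
Slenderness ratio = L / r = 8000.0 / 47.25 = 169.31 (dimensionless)

169.31 (dimensionless)


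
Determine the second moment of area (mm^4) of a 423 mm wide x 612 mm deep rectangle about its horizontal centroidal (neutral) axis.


I = b * h^3 / 12
= 423 * 612^3 / 12
= 423 * 229220928 / 12
= 8080037712.0 mm^4

8080037712.0 mm^4


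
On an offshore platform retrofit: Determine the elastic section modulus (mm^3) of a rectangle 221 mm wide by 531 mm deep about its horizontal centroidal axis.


S = b * h^2 / 6
= 221 * 531^2 / 6
= 221 * 281961 / 6
= 10385563.5 mm^3

10385563.5 mm^3


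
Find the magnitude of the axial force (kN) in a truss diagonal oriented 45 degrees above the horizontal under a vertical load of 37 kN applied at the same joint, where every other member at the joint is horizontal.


At the joint, only the diagonal has a vertical component, so vertical equilibrium gives:
F * sin(45) = 37
F = 37 / sin(45)
= 37 / 0.707107
= 52.33 kN

52.33 kN


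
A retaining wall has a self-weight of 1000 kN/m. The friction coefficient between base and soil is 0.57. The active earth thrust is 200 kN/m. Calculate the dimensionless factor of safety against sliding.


Resisting force = mu * W = 0.57 * 1000 = 570.0 kN/m
FOS = Resisting / Driving = 570.0 / 200
= 2.85 (dimensionless)

2.85 (dimensionless)


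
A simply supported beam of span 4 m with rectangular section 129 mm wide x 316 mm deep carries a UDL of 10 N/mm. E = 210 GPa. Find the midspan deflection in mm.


I = 129 * 316^3 / 12 = 339210832.0 mm^4
L = 4000.0 mm, w = 10 N/mm, E = 210000.0 MPa
delta = 5 * w * L^4 / (384 * E * I)
= 5 * 10 * 4000.0^4 / (384 * 210000.0 * 339210832.0)
= 0.4679 mm

0.4679 mm


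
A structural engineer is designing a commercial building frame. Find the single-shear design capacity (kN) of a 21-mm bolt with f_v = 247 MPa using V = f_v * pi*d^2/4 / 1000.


A = pi * d^2 / 4 = pi * 21^2 / 4 = 346.3606 mm^2
V = f_v * A / 1000 = 247 * 346.3606 / 1000
= 85.5511 kN

85.5511 kN


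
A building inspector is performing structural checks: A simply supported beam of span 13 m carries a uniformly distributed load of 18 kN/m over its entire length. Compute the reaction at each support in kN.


Total load = w * L = 18 * 13 = 234 kN
By symmetry, each reaction R = total / 2 = 234 / 2 = 117.0 kN

117.0 kN


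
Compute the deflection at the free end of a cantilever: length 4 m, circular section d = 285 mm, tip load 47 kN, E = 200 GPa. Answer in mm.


I = pi * d^4 / 64 = pi * 285^4 / 64 = 323854054.62 mm^4
L = 4000.0 mm, P = 47000.0 N, E = 200000.0 MPa
delta = P * L^3 / (3 * E * I)
= 47000.0 * 4000.0^3 / (3 * 200000.0 * 323854054.62)
= 15.4802 mm

15.4802 mm


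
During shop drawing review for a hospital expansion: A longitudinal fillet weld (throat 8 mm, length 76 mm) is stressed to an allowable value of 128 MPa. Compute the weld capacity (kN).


Strength = throat * length * allowable stress
= 8 * 76 * 128 N
= 77824 N
= 77.82 kN

77.82 kN


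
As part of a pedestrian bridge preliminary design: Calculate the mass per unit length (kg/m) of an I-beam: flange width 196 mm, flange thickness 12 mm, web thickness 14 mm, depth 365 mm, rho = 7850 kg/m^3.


A_flanges = 2 * 196 * 12 = 4704 mm^2
A_web = (365 - 2 * 12) * 14 = 4774 mm^2
A_total = 4704 + 4774 = 9478 mm^2 = 0.009478 m^2
Weight = rho * A = 7850 * 0.009478 = 74.4023 kg/m

74.4023 kg/m


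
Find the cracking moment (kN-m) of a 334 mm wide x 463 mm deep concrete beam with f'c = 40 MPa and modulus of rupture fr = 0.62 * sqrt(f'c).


fr = 0.62 * sqrt(40) = 0.62 * 6.3246 = 3.9212 MPa
I = 334 * 463^3 / 12 = 2762537574.83 mm^4
y_t = 231.5 mm
M_cr = fr * I / y_t = 3.9212 * 2762537574.83 / 231.5 N-mm
= 46.7928 kN-m

46.7928 kN-m


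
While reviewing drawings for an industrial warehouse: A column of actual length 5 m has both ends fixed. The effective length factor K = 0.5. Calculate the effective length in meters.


L_eff = K * L
= 0.5 * 5
= 2.5 m

2.5 m


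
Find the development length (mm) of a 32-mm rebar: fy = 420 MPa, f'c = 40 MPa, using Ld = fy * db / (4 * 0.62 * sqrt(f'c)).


Ld = (fy * db) / (4 * 0.62 * sqrt(f'c))
= (420 * 32) / (4 * 0.62 * sqrt(40))
= 13440 / 15.6849
= 856.88 mm

856.88 mm


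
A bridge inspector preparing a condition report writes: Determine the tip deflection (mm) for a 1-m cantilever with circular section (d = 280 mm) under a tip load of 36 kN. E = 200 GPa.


I = pi * d^4 / 64 = pi * 280^4 / 64 = 301718558.45 mm^4
L = 1000.0 mm, P = 36000.0 N, E = 200000.0 MPa
delta = P * L^3 / (3 * E * I)
= 36000.0 * 1000.0^3 / (3 * 200000.0 * 301718558.45)
= 0.1989 mm

0.1989 mm
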